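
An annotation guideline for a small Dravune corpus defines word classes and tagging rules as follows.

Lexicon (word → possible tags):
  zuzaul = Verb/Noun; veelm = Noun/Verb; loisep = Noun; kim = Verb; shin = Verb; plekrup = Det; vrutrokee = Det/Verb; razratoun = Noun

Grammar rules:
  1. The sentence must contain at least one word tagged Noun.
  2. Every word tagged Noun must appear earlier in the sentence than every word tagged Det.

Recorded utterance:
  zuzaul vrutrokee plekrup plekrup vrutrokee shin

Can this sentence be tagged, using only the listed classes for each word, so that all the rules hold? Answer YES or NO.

Candidates per position — 1:zuzaul {Verb,Noun}; 2:vrutrokee {Det,Verb}; 3:plekrup {Det}; 4:plekrup {Det}; 5:vrutrokee {Det,Verb}; 6:shin {Verb}.
One satisfying assignment: Noun Det Det Det Det Verb.
Verifying each rule — rule 1 ok; rule 2 ok.

YES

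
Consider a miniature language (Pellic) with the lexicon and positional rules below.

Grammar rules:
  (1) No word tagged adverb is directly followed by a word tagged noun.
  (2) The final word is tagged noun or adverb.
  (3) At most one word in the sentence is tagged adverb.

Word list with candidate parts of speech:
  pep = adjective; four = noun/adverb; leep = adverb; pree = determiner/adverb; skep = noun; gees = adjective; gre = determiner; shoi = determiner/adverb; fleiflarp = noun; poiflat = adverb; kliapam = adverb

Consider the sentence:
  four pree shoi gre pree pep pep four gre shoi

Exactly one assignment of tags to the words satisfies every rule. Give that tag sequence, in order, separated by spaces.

Candidates per position — 1:four {noun,adverb}; 2:pree {determiner,adverb}; 3:shoi {determiner,adverb}; 4:gre {determiner}; 5:pree {determiner,adverb}; 6:pep {adjective}; 7:pep {adjective}; 8:four {noun,adverb}; 9:gre {determiner}; 10:shoi {determiner,adverb}.
If word 10 were determiner, no tagging could satisfy rule 2; so word 10 is adverb.
If word 1 were adverb, no tagging could satisfy rule 3; so word 1 is noun.
If word 2 were adverb, no tagging could satisfy rule 3; so word 2 is determiner.
If word 3 were adverb, no tagging could satisfy rule 3; so word 3 is determiner.
If word 5 were adverb, no tagging could satisfy rule 3; so word 5 is determiner.
If word 8 were adverb, no tagging could satisfy rule 3; so word 8 is noun.
The unique satisfying tagging is: noun determiner determiner determiner determiner adjective adjective noun determiner adverb.
Rule-by-rule: rule 1 ok; rule 2 ok; rule 3 ok.

noun determiner determiner determiner determiner adjective adjective noun determiner adverb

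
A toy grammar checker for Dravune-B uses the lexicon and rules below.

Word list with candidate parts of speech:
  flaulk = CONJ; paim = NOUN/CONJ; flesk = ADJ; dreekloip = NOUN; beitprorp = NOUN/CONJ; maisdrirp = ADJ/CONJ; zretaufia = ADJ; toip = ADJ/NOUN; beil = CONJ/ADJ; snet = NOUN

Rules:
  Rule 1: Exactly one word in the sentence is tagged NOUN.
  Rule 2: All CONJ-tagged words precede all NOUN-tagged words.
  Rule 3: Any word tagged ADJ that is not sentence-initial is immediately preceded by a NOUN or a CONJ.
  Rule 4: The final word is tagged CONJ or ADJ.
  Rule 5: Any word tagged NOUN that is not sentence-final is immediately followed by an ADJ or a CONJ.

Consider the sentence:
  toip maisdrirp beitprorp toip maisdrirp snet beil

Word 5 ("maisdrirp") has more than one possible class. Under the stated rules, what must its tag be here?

Candidates per position — 1:toip {ADJ,NOUN}; 2:maisdrirp {ADJ,CONJ}; 3:beitprorp {NOUN,CONJ}; 4:toip {ADJ,NOUN}; 5:maisdrirp {ADJ,CONJ}; 6:snet {NOUN}; 7:beil {CONJ,ADJ}.
If word 1 were NOUN, no tagging could satisfy rule 1; so word 1 is ADJ.
If word 2 were ADJ, no tagging could satisfy rule 3; so word 2 is CONJ.
If word 3 were NOUN, no tagging could satisfy rule 1; so word 3 is CONJ.
If word 4 were NOUN, no tagging could satisfy rule 1; so word 4 is ADJ.
If word 5 were ADJ, no tagging could satisfy rule 3; so word 5 is CONJ.
If word 7 were CONJ, no tagging could satisfy rule 2; so word 7 is ADJ.
So the tagging must be: ADJ CONJ CONJ ADJ CONJ NOUN ADJ.
Rule-by-rule: rule 1 satisfied; rule 2 satisfied; rule 3 satisfied; rule 4 satisfied; rule 5 satisfied.

CONJ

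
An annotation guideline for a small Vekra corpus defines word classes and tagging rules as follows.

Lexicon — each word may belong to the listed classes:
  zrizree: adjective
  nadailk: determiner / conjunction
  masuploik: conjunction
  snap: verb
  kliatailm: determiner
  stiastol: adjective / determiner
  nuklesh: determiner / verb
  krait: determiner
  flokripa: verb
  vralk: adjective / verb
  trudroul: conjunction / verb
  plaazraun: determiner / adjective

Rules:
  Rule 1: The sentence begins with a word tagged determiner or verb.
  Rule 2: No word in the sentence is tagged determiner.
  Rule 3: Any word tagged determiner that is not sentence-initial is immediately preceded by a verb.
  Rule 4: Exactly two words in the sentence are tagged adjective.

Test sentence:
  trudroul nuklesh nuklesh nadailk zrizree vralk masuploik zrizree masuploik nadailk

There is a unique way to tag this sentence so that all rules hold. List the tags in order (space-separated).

Candidates per position — 1:trudroul {conjunction,verb}; 2:nuklesh {determiner,verb}; 3:nuklesh {determiner,verb}; 4:nadailk {determiner,conjunction}; 5:zrizree {adjective}; 6:vralk {adjective,verb}; 7:masuploik {conjunction}; 8:zrizree {adjective}; 9:masuploik {conjunction}; 10:nadailk {determiner,conjunction}.
Position 1: tagging it conjunction would leave rule 1 unsatisfiable, so it must be verb.
Position 2: tagging it determiner would leave rule 2 unsatisfiable, so it must be verb.
Position 3: tagging it determiner would leave rule 2 unsatisfiable, so it must be verb.
Position 4: tagging it determiner would leave rule 2 unsatisfiable, so it must be conjunction.
Position 6: tagging it adjective would leave rule 4 unsatisfiable, so it must be verb.
Position 10: tagging it determiner would leave rule 2 unsatisfiable, so it must be conjunction.
The unique satisfying tagging is: verb verb verb conjunction adjective verb conjunction adjective conjunction conjunction.
Verifying each rule — rule 1 ok; rule 2 ok; rule 3 ok; rule 4 ok.

verb verb verb conjunction adjective verb conjunction adjective conjunction conjunction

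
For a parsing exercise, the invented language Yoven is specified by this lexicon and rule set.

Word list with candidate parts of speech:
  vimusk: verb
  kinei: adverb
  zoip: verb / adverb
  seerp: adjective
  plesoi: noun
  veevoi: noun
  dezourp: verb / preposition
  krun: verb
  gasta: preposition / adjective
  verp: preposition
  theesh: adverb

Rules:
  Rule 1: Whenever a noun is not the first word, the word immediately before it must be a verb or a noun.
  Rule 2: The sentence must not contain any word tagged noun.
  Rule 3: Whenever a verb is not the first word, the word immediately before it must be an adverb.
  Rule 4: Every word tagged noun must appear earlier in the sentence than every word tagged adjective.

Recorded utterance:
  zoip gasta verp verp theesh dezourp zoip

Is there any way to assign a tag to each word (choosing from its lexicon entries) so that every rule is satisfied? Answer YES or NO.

YES

Candidates per position — 1:zoip {verb,adverb}; 2:gasta {preposition,adjective}; 3:verp {preposition}; 4:verp {preposition}; 5:theesh {adverb}; 6:dezourp {verb,preposition}; 7:zoip {verb,adverb}.
One satisfying assignment: adverb preposition preposition preposition adverb preposition adverb.
Verifying each rule — rule 1 holds; rule 2 holds; rule 3 holds; rule 4 holds.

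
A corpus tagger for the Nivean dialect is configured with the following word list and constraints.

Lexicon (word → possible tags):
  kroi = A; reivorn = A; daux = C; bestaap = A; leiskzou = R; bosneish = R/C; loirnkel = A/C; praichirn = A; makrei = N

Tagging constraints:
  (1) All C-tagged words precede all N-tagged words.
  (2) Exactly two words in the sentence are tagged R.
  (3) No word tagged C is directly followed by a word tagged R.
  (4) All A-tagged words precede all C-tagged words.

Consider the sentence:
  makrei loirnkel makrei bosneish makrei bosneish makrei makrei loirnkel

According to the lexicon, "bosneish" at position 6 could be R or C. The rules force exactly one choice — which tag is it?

Candidates per position — 1:makrei {N}; 2:loirnkel {A,C}; 3:makrei {N}; 4:bosneish {R,C}; 5:makrei {N}; 6:bosneish {R,C}; 7:makrei {N}; 8:makrei {N}; 9:loirnkel {A,C}.
Word 2 cannot be C — rule 1 would then fail for every completion. It is A.
Word 4 cannot be C — rule 1 would then fail for every completion. It is R.
Word 6 cannot be C — rule 1 would then fail for every completion. It is R.
Word 9 cannot be C — rule 1 would then fail for every completion. It is A.
The only consistent sequence is: N A N R N R N N A.
Check: rule 1 ✓; rule 2 ✓; rule 3 ✓; rule 4 ✓.

R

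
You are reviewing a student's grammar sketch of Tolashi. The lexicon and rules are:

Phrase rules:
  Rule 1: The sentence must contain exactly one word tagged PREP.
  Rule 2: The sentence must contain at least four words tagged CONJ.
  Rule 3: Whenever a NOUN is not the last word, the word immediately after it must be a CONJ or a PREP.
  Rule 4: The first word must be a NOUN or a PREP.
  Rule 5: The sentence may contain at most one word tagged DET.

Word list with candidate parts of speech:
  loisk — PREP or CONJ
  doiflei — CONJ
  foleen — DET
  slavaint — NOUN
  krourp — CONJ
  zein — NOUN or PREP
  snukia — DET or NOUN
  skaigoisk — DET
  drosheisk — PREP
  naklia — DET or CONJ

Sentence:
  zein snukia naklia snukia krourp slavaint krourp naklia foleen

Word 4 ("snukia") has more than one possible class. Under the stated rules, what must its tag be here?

Candidates per position — 1:zein {NOUN,PREP}; 2:snukia {DET,NOUN}; 3:naklia {DET,CONJ}; 4:snukia {DET,NOUN}; 5:krourp {CONJ}; 6:slavaint {NOUN}; 7:krourp {CONJ}; 8:naklia {DET,CONJ}; 9:foleen {DET}.
At position 1, choosing NOUN makes rule 1 impossible to satisfy; hence PREP.
At position 2, choosing DET makes rule 5 impossible to satisfy; hence NOUN.
At position 3, choosing DET makes rule 2 impossible to satisfy; hence CONJ.
At position 4, choosing DET makes rule 5 impossible to satisfy; hence NOUN.
At position 8, choosing DET makes rule 2 impossible to satisfy; hence CONJ.
The only consistent sequence is: PREP NOUN CONJ NOUN CONJ NOUN CONJ CONJ DET.
Rule-by-rule: rule 1 ✓; rule 2 ✓; rule 3 ✓; rule 4 ✓; rule 5 ✓.

NOUN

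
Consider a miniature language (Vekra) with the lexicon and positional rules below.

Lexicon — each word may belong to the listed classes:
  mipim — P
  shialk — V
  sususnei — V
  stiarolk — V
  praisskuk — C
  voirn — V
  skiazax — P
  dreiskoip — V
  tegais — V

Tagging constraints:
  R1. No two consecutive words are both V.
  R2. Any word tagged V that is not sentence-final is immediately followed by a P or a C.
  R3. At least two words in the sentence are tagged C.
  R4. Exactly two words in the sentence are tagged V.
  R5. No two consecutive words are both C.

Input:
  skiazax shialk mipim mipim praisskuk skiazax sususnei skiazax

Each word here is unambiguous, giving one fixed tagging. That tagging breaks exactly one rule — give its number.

3

Fixed tagging: P V P P C P V P.
Checking each rule: R1 pass, R2 pass, R3 fail, R4 pass, R5 pass.
Only rule 3 fails.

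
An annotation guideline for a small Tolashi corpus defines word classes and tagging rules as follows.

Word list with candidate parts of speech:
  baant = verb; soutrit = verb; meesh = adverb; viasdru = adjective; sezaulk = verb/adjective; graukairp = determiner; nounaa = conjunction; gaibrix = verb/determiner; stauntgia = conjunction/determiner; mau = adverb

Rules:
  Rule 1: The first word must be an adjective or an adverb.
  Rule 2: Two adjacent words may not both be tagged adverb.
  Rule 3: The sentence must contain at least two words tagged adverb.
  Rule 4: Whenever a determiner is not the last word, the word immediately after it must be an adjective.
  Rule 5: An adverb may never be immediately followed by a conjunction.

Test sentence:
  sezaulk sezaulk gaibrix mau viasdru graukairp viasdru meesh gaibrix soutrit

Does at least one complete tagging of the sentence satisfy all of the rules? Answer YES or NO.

YES

Candidates per position — 1:sezaulk {verb,adjective}; 2:sezaulk {verb,adjective}; 3:gaibrix {verb,determiner}; 4:mau {adverb}; 5:viasdru {adjective}; 6:graukairp {determiner}; 7:viasdru {adjective}; 8:meesh {adverb}; 9:gaibrix {verb,determiner}; 10:soutrit {verb}.
One satisfying assignment: adjective adjective verb adverb adjective determiner adjective adverb verb verb.
Verifying each rule — rule 1 holds; rule 2 holds; rule 3 holds; rule 4 holds; rule 5 holds.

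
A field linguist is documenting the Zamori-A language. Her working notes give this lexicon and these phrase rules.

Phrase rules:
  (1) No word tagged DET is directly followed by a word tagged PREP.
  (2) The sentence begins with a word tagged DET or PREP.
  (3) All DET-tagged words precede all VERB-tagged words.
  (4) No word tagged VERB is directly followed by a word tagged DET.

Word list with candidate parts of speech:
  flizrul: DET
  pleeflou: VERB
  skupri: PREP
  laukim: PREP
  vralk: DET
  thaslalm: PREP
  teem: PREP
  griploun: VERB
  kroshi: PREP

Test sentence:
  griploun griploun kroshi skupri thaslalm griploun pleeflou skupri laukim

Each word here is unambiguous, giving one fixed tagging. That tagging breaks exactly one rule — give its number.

Fixed tagging: VERB VERB PREP PREP PREP VERB VERB PREP PREP.
Rule check: R1 pass, R2 fail, R3 pass, R4 pass.
Only rule 2 fails.

2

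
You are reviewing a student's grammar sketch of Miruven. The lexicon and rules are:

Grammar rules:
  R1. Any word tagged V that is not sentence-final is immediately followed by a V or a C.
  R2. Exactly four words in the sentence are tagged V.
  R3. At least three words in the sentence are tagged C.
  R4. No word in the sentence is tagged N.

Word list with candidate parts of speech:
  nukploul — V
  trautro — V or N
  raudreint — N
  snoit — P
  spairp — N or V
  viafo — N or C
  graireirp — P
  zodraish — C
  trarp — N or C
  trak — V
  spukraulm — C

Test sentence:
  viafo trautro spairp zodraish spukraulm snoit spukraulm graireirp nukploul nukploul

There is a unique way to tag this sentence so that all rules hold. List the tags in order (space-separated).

Candidates per position — 1:viafo {N,C}; 2:trautro {V,N}; 3:spairp {N,V}; 4:zodraish {C}; 5:spukraulm {C}; 6:snoit {P}; 7:spukraulm {C}; 8:graireirp {P}; 9:nukploul {V}; 10:nukploul {V}.
At position 1, choosing N makes rule 4 impossible to satisfy; hence C.
At position 2, choosing N makes rule 2 impossible to satisfy; hence V.
At position 3, choosing N makes rule 1 impossible to satisfy; hence V.
The only consistent sequence is: C V V C C P C P V V.
Check: rule 1 satisfied; rule 2 satisfied; rule 3 satisfied; rule 4 satisfied.

C V V C C P C P V V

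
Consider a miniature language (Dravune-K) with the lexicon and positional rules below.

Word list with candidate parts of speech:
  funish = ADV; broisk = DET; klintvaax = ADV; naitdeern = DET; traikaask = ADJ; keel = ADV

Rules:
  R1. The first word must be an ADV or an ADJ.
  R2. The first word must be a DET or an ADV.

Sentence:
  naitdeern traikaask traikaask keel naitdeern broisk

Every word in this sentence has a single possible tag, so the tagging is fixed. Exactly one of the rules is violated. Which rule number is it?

1

Fixed tagging: DET ADJ ADJ ADV DET DET.
Checking each rule: R1 ✗, R2 ✓.
Only rule 1 fails.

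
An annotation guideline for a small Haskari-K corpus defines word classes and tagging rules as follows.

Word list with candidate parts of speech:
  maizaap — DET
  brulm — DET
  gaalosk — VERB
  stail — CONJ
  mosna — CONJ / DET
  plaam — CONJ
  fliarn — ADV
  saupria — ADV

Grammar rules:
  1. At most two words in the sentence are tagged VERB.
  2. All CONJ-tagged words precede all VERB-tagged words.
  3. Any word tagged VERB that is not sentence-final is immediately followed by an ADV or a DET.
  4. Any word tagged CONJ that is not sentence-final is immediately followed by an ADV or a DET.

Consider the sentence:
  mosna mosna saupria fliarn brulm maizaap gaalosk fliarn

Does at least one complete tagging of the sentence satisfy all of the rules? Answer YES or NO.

YES

Candidates per position — 1:mosna {CONJ,DET}; 2:mosna {CONJ,DET}; 3:saupria {ADV}; 4:fliarn {ADV}; 5:brulm {DET}; 6:maizaap {DET}; 7:gaalosk {VERB}; 8:fliarn {ADV}.
One satisfying assignment: CONJ DET ADV ADV DET DET VERB ADV.
Check: rule 1 ✓; rule 2 ✓; rule 3 ✓; rule 4 ✓.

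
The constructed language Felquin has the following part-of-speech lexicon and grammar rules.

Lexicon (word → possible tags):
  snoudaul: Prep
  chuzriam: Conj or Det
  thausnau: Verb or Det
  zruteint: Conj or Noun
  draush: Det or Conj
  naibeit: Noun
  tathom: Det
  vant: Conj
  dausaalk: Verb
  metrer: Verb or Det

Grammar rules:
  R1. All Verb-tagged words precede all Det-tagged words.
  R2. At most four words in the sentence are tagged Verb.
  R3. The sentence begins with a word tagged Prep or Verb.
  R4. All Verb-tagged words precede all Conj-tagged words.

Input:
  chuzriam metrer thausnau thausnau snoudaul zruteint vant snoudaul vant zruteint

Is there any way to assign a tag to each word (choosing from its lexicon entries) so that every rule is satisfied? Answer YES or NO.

NO

Candidates per position — 1:chuzriam {Conj,Det}; 2:metrer {Verb,Det}; 3:thausnau {Verb,Det}; 4:thausnau {Verb,Det}; 5:snoudaul {Prep}; 6:zruteint {Conj,Noun}; 7:vant {Conj}; 8:snoudaul {Prep}; 9:vant {Conj}; 10:zruteint {Conj,Noun}.
Rule 3 cannot be satisfied by any choice of tags from the lexicon.
So there is no consistent tagging.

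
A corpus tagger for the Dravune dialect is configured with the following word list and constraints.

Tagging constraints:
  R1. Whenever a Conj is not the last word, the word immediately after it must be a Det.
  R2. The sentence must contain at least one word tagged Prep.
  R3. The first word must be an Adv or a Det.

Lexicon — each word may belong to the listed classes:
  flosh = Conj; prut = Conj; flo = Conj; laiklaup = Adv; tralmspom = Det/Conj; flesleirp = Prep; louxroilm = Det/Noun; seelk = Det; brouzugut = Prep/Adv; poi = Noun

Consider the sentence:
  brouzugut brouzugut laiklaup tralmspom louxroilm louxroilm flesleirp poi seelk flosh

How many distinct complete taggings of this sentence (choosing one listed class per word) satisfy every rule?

12

Candidates per position — 1:brouzugut {Prep,Adv}; 2:brouzugut {Prep,Adv}; 3:laiklaup {Adv}; 4:tralmspom {Det,Conj}; 5:louxroilm {Det,Noun}; 6:louxroilm {Det,Noun}; 7:flesleirp {Prep}; 8:poi {Noun}; 9:seelk {Det}; 10:flosh {Conj}.
There are 32 candidate sequences in total.
Checking each against the rules leaves 12 sequences.
Count = 12.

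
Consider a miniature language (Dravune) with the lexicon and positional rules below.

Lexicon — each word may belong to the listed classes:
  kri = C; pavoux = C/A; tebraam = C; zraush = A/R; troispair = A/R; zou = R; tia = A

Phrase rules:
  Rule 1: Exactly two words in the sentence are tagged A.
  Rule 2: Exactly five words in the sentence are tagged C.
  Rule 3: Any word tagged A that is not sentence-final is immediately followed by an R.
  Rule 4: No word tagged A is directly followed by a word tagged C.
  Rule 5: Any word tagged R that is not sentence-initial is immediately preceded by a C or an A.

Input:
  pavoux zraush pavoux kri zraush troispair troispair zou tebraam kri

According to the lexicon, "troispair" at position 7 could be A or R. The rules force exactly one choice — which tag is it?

A

Candidates per position — 1:pavoux {C,A}; 2:zraush {A,R}; 3:pavoux {C,A}; 4:kri {C}; 5:zraush {A,R}; 6:troispair {A,R}; 7:troispair {A,R}; 8:zou {R}; 9:tebraam {C}; 10:kri {C}.
Position 1: tagging it A would leave rule 2 unsatisfiable, so it must be C.
Position 2: tagging it A would leave rule 3 unsatisfiable, so it must be R.
Position 3: tagging it A would leave rule 2 unsatisfiable, so it must be C.
Position 7: tagging it R would leave rule 5 unsatisfiable, so it must be A.
Position 6: tagging it A would leave rule 3 unsatisfiable, so it must be R.
Position 5: tagging it R would leave rule 1 unsatisfiable, so it must be A.
The only consistent sequence is: C R C C A R A R C C.
Rule-by-rule: rule 1 holds; rule 2 holds; rule 3 holds; rule 4 holds; rule 5 holds.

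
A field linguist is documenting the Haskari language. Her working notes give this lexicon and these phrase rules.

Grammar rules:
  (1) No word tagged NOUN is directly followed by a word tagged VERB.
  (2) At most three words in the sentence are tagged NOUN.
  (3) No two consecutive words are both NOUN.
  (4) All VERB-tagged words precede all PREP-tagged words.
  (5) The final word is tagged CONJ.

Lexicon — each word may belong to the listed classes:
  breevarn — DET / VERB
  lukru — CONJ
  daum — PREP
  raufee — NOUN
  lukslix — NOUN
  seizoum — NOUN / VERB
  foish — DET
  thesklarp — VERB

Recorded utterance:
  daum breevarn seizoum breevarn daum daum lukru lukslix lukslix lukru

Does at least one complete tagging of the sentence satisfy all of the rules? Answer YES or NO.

NO

Candidates per position — 1:daum {PREP}; 2:breevarn {DET,VERB}; 3:seizoum {NOUN,VERB}; 4:breevarn {DET,VERB}; 5:daum {PREP}; 6:daum {PREP}; 7:lukru {CONJ}; 8:lukslix {NOUN}; 9:lukslix {NOUN}; 10:lukru {CONJ}.
Rule 3 cannot be satisfied by any choice of tags from the lexicon.
So there is no consistent tagging.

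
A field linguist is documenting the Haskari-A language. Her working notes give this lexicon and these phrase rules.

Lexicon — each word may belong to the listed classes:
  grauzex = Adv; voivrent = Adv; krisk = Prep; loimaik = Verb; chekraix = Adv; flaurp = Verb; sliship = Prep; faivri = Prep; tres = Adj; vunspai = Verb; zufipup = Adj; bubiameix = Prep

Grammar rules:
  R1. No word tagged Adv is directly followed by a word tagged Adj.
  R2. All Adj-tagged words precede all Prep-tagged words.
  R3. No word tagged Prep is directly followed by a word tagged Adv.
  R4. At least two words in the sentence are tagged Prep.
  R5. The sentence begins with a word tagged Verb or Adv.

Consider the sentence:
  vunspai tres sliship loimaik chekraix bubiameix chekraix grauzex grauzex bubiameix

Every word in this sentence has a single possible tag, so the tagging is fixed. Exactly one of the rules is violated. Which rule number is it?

Fixed tagging: Verb Adj Prep Verb Adv Prep Adv Adv Adv Prep.
Checking each rule: R1 ✓, R2 ✓, R3 ✗, R4 ✓, R5 ✓.
Only rule 3 fails.

3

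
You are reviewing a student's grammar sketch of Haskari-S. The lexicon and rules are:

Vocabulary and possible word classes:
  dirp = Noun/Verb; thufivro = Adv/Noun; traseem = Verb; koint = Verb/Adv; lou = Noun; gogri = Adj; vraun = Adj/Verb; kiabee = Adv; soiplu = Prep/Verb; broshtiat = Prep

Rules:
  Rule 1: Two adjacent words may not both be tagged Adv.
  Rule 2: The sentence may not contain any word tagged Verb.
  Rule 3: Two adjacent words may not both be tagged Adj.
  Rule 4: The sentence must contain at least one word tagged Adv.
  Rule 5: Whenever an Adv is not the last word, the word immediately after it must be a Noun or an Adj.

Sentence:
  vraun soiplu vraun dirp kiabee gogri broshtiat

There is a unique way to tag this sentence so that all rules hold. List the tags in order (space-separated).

Adj Prep Adj Noun Adv Adj Prep

Candidates per position — 1:vraun {Adj,Verb}; 2:soiplu {Prep,Verb}; 3:vraun {Adj,Verb}; 4:dirp {Noun,Verb}; 5:kiabee {Adv}; 6:gogri {Adj}; 7:broshtiat {Prep}.
Position 1: tagging it Verb would leave rule 2 unsatisfiable, so it must be Adj.
Position 2: tagging it Verb would leave rule 2 unsatisfiable, so it must be Prep.
Position 3: tagging it Verb would leave rule 2 unsatisfiable, so it must be Adj.
Position 4: tagging it Verb would leave rule 2 unsatisfiable, so it must be Noun.
That leaves exactly one tagging: Adj Prep Adj Noun Adv Adj Prep.
Check: rule 1 ✓; rule 2 ✓; rule 3 ✓; rule 4 ✓; rule 5 ✓.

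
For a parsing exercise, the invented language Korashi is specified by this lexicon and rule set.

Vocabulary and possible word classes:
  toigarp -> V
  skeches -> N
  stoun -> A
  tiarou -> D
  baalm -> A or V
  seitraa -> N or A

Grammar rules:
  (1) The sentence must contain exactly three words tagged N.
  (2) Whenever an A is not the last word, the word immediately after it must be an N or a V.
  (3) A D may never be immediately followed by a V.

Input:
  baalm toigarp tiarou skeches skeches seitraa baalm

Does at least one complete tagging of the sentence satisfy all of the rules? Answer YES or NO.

YES

Candidates per position — 1:baalm {A,V}; 2:toigarp {V}; 3:tiarou {D}; 4:skeches {N}; 5:skeches {N}; 6:seitraa {N,A}; 7:baalm {A,V}.
One satisfying assignment: V V D N N N V.
Rule-by-rule: rule 1 ✓; rule 2 ✓; rule 3 ✓.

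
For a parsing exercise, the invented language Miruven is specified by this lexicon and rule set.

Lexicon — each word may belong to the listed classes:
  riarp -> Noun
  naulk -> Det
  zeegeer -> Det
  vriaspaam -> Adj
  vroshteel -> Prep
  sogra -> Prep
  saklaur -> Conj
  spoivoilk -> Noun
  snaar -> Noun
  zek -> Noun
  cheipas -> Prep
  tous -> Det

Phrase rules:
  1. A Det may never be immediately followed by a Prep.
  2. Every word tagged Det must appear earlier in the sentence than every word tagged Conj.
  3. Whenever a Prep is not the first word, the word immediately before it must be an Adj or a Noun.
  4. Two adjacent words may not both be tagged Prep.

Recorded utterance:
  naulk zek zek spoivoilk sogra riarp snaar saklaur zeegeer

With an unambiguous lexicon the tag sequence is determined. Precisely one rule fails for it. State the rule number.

2

Fixed tagging: Det Noun Noun Noun Prep Noun Noun Conj Det.
Rule check: R1 ✓, R2 ✗, R3 ✓, R4 ✓.
Only rule 2 fails.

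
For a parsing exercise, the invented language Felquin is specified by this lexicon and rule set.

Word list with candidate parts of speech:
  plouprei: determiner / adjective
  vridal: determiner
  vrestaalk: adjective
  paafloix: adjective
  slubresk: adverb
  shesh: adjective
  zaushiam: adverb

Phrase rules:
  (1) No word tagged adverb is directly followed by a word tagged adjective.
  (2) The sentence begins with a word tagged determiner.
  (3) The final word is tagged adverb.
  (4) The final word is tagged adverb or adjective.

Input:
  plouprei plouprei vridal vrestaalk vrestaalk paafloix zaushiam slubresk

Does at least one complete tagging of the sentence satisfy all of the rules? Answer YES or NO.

Candidates per position — 1:plouprei {determiner,adjective}; 2:plouprei {determiner,adjective}; 3:vridal {determiner}; 4:vrestaalk {adjective}; 5:vrestaalk {adjective}; 6:paafloix {adjective}; 7:zaushiam {adverb}; 8:slubresk {adverb}.
One satisfying assignment: determiner determiner determiner adjective adjective adjective adverb adverb.
Rule-by-rule: rule 1 holds; rule 2 holds; rule 3 holds; rule 4 holds.

YES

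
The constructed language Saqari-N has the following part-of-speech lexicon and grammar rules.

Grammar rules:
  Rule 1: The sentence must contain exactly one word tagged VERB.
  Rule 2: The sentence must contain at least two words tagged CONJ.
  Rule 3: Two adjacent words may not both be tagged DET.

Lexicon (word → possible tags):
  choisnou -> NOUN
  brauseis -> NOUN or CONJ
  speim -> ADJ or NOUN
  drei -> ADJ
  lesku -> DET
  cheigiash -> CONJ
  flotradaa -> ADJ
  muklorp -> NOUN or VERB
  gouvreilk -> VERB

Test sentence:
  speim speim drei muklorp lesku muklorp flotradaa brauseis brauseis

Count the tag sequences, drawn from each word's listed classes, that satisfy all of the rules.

Candidates per position — 1:speim {ADJ,NOUN}; 2:speim {ADJ,NOUN}; 3:drei {ADJ}; 4:muklorp {NOUN,VERB}; 5:lesku {DET}; 6:muklorp {NOUN,VERB}; 7:flotradaa {ADJ}; 8:brauseis {NOUN,CONJ}; 9:brauseis {NOUN,CONJ}.
There are 64 candidate sequences in total.
Checking each against the rules leaves 8 sequences.
Count = 8.

8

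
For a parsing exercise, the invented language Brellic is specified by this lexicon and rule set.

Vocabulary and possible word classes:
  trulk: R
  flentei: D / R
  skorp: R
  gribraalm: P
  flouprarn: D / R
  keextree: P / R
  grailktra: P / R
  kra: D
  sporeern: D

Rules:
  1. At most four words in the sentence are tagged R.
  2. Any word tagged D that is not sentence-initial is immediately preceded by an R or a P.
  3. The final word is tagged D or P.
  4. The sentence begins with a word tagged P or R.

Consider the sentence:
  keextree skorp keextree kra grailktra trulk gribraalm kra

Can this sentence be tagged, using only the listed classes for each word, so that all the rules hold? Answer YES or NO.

YES

Candidates per position — 1:keextree {P,R}; 2:skorp {R}; 3:keextree {P,R}; 4:kra {D}; 5:grailktra {P,R}; 6:trulk {R}; 7:gribraalm {P}; 8:kra {D}.
One satisfying assignment: R R P D R R P D.
Check: rule 1 ✓; rule 2 ✓; rule 3 ✓; rule 4 ✓.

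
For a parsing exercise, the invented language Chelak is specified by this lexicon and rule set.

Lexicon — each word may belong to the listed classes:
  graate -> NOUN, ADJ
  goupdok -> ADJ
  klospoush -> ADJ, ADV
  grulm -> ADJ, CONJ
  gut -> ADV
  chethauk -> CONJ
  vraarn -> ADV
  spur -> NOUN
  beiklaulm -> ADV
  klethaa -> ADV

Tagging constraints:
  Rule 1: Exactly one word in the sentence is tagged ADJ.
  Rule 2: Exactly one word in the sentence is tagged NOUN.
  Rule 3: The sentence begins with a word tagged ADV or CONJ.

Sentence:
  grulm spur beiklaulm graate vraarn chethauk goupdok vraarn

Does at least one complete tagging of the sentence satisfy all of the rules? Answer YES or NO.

NO

Candidates per position — 1:grulm {ADJ,CONJ}; 2:spur {NOUN}; 3:beiklaulm {ADV}; 4:graate {NOUN,ADJ}; 5:vraarn {ADV}; 6:chethauk {CONJ}; 7:goupdok {ADJ}; 8:vraarn {ADV}.
Every candidate sequence violates at least one rule; no consistent tagging exists.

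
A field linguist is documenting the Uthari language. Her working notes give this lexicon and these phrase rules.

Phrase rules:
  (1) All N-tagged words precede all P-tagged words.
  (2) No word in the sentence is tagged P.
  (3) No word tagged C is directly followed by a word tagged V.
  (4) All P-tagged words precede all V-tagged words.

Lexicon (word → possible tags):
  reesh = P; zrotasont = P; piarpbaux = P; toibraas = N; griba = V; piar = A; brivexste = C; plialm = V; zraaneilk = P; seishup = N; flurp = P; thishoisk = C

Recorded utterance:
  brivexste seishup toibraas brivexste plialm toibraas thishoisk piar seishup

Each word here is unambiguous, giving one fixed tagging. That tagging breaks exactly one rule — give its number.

Fixed tagging: C N N C V N C A N.
Applying the rules: R1 holds, R2 holds, R3 violated, R4 holds.
Only rule 3 fails.

3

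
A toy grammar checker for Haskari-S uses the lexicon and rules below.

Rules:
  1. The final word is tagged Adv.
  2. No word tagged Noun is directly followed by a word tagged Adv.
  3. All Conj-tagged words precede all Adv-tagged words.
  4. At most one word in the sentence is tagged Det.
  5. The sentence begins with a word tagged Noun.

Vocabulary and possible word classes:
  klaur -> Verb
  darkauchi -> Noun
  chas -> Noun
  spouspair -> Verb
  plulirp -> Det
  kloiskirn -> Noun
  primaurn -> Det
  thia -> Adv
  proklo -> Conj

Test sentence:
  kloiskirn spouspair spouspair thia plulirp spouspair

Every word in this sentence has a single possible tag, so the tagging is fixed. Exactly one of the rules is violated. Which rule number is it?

Fixed tagging: Noun Verb Verb Adv Det Verb.
Checking each rule: R1 fail, R2 pass, R3 pass, R4 pass, R5 pass.
Only rule 1 fails.

1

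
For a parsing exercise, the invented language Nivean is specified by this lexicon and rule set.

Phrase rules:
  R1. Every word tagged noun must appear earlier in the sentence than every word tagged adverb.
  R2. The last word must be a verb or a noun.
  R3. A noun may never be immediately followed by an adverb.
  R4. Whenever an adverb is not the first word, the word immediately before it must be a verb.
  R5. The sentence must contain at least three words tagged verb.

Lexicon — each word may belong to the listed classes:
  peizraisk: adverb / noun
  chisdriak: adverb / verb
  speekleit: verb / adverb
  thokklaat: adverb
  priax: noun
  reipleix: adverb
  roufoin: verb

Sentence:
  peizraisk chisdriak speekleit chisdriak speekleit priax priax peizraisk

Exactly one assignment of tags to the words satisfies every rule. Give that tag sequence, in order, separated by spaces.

noun verb verb verb verb noun noun noun

Candidates per position — 1:peizraisk {adverb,noun}; 2:chisdriak {adverb,verb}; 3:speekleit {verb,adverb}; 4:chisdriak {adverb,verb}; 5:speekleit {verb,adverb}; 6:priax {noun}; 7:priax {noun}; 8:peizraisk {adverb,noun}.
If word 1 were adverb, no tagging could satisfy rule 1; so word 1 is noun.
If word 2 were adverb, no tagging could satisfy rule 1; so word 2 is verb.
If word 3 were adverb, no tagging could satisfy rule 1; so word 3 is verb.
If word 4 were adverb, no tagging could satisfy rule 1; so word 4 is verb.
If word 5 were adverb, no tagging could satisfy rule 1; so word 5 is verb.
If word 8 were adverb, no tagging could satisfy rule 2; so word 8 is noun.
So the tagging must be: noun verb verb verb verb noun noun noun.
Checking: rule 1 holds; rule 2 holds; rule 3 holds; rule 4 holds; rule 5 holds.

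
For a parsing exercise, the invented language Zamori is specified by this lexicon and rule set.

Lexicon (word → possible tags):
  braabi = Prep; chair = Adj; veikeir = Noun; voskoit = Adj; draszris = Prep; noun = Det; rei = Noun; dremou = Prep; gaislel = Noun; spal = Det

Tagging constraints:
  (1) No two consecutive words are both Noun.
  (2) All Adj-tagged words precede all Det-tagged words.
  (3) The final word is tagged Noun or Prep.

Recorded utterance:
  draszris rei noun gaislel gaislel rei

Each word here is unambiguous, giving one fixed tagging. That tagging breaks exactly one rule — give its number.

Fixed tagging: Prep Noun Det Noun Noun Noun.
Checking each rule: R1 ✗, R2 ✓, R3 ✓.
Only rule 1 fails.

1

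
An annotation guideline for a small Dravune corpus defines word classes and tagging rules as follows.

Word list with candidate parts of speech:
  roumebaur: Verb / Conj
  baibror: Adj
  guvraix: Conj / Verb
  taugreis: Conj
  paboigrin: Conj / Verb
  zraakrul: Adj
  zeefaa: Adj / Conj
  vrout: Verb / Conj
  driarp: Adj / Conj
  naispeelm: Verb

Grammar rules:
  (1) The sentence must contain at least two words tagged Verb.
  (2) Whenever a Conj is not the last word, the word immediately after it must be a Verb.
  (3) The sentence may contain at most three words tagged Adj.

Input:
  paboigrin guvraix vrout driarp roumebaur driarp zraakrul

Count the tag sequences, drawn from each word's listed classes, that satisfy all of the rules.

Candidates per position — 1:paboigrin {Conj,Verb}; 2:guvraix {Conj,Verb}; 3:vrout {Verb,Conj}; 4:driarp {Adj,Conj}; 5:roumebaur {Verb,Conj}; 6:driarp {Adj,Conj}; 7:zraakrul {Adj}.
There are 64 candidate sequences in total.
Checking each against the rules leaves 6 sequences.
Count = 6.

6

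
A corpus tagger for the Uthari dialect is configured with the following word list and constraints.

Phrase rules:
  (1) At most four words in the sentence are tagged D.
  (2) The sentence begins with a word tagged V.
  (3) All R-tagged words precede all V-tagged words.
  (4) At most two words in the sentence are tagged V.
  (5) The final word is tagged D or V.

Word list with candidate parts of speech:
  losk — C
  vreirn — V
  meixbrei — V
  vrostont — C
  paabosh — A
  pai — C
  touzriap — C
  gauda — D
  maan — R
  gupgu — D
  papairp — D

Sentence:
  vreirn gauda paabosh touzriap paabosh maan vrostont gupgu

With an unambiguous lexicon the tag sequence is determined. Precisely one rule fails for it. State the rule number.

Fixed tagging: V D A C A R C D.
Checking each rule: R1 ok, R2 ok, R3 fails, R4 ok, R5 ok.
Only rule 3 fails.

3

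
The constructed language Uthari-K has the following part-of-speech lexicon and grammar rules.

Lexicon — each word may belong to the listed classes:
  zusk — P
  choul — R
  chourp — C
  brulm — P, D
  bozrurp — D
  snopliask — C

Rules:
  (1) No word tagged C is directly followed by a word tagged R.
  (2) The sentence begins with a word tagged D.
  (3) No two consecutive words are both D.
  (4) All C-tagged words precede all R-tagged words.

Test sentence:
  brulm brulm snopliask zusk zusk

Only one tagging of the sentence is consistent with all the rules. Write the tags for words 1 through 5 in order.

Candidates per position — 1:brulm {P,D}; 2:brulm {P,D}; 3:snopliask {C}; 4:zusk {P}; 5:zusk {P}.
If word 1 were P, no tagging could satisfy rule 2; so word 1 is D.
If word 2 were D, no tagging could satisfy rule 3; so word 2 is P.
So the tagging must be: D P C P P.
Check: rule 1 ok; rule 2 ok; rule 3 ok; rule 4 ok.

D P C P P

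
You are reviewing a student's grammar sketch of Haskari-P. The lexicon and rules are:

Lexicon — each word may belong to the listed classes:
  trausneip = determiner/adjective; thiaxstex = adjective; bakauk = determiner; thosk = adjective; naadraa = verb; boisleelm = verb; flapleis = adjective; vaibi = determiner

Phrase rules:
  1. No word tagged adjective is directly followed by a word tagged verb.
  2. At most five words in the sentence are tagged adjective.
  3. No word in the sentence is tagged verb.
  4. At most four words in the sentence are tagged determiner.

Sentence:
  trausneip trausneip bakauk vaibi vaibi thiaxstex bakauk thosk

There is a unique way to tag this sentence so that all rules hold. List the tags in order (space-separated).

Candidates per position — 1:trausneip {determiner,adjective}; 2:trausneip {determiner,adjective}; 3:bakauk {determiner}; 4:vaibi {determiner}; 5:vaibi {determiner}; 6:thiaxstex {adjective}; 7:bakauk {determiner}; 8:thosk {adjective}.
If word 1 were determiner, no tagging could satisfy rule 4; so word 1 is adjective.
If word 2 were determiner, no tagging could satisfy rule 4; so word 2 is adjective.
That leaves exactly one tagging: adjective adjective determiner determiner determiner adjective determiner adjective.
Verifying each rule — rule 1 satisfied; rule 2 satisfied; rule 3 satisfied; rule 4 satisfied.

adjective adjective determiner determiner determiner adjective determiner adjective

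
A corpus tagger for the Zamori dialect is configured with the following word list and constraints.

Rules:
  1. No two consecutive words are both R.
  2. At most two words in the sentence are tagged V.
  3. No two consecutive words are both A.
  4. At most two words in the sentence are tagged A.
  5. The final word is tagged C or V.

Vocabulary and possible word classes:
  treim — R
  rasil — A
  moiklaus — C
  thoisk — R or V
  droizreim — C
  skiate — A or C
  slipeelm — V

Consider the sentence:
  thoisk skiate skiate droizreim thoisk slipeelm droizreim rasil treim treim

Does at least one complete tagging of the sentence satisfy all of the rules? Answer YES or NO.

NO

Candidates per position — 1:thoisk {R,V}; 2:skiate {A,C}; 3:skiate {A,C}; 4:droizreim {C}; 5:thoisk {R,V}; 6:slipeelm {V}; 7:droizreim {C}; 8:rasil {A}; 9:treim {R}; 10:treim {R}.
Rule 1 cannot be satisfied by any choice of tags from the lexicon.
So there is no consistent tagging.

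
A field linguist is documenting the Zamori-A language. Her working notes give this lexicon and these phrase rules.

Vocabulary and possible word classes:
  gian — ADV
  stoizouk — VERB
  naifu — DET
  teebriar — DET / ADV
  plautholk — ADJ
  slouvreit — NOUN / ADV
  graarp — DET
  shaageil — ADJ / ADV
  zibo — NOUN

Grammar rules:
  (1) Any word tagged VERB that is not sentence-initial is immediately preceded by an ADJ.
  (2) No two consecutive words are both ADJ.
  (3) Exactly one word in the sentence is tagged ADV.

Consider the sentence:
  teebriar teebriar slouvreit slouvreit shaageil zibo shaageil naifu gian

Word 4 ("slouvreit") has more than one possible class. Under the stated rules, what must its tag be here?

Candidates per position — 1:teebriar {DET,ADV}; 2:teebriar {DET,ADV}; 3:slouvreit {NOUN,ADV}; 4:slouvreit {NOUN,ADV}; 5:shaageil {ADJ,ADV}; 6:zibo {NOUN}; 7:shaageil {ADJ,ADV}; 8:naifu {DET}; 9:gian {ADV}.
At position 1, choosing ADV makes rule 3 impossible to satisfy; hence DET.
At position 2, choosing ADV makes rule 3 impossible to satisfy; hence DET.
At position 3, choosing ADV makes rule 3 impossible to satisfy; hence NOUN.
At position 4, choosing ADV makes rule 3 impossible to satisfy; hence NOUN.
At position 5, choosing ADV makes rule 3 impossible to satisfy; hence ADJ.
At position 7, choosing ADV makes rule 3 impossible to satisfy; hence ADJ.
So the tagging must be: DET DET NOUN NOUN ADJ NOUN ADJ DET ADV.
Checking: rule 1 satisfied; rule 2 satisfied; rule 3 satisfied.

NOUN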